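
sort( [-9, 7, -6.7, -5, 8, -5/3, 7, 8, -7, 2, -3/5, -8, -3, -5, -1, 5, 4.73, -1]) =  [-9, -8, -7, -6.7, -5, -5, -3, -5/3, -1, -1, -3/5, 2, 4.73, 5, 7, 7, 8, 8]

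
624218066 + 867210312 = 1491428378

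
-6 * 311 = -1866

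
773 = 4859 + -4086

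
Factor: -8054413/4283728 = -1 * 2^(-4) * 15749^(-1) * 473789^1 = -473789/251984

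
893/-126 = -7 - 11/126 ≈ -7.09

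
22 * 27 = 594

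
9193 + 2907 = 12100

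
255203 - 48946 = 206257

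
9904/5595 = 1 + 4309/5595 ≈ 1.77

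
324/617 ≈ 0.525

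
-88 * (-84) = 7392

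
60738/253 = 240+18/253 ≈ 240.07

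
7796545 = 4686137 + 3110408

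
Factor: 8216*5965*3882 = 2^4*3^1*5^1*13^1*79^1*647^1*1193^1 = 190250764080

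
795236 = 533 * 1492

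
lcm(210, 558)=19530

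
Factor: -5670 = -1*2^1*3^4*5^1*7^1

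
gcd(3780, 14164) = 4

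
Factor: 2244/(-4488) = -1*2^(-1) = -1/2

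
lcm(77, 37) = 2849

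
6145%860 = 125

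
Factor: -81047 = -1*81047^1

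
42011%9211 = 5167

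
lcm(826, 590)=4130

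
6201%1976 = 273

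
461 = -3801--4262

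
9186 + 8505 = 17691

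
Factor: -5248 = -1*2^7*41^1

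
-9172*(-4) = 36688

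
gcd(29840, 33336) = 8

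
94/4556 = 47/2278 ≈ 0.0206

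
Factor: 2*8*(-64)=-1*2^10=-1024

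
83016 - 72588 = 10428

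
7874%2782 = 2310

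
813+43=856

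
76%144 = 76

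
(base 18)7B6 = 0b100110101000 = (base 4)212220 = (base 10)2472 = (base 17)897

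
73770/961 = 76+734/961 ≈ 76.76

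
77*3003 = 231231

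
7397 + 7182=14579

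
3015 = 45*67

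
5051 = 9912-4861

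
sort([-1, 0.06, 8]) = [-1, 0.06, 8]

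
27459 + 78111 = 105570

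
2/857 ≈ 0.00233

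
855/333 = 95/37 ≈ 2.57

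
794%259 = 17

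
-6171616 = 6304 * (-979)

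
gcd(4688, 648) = 8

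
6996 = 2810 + 4186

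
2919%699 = 123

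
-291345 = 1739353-2030698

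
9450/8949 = 1 + 167/2983≈1.06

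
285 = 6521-6236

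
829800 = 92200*9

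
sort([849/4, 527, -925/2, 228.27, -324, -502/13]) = [-925/2, -324, -502/13, 849/4, 228.27, 527]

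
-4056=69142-73198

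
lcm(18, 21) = 126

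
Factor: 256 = 2^8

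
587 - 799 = -212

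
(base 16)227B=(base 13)4030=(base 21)K07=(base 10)8827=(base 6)104511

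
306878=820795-513917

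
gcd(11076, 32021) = 71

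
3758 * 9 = 33822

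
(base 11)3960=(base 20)ch8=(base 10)5148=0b1010000011100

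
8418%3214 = 1990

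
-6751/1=-6751=-6751.00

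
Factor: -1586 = -1 * 2^1 * 13^1 * 61^1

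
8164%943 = 620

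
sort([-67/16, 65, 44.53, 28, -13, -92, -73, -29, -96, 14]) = [-96, -92, -73, -29, -13, -67/16, 14, 28, 44.53, 65]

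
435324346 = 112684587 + 322639759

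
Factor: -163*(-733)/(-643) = -1*163^1*643^(-1)*733^1 = -119479/643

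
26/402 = 13/201 ≈ 0.0647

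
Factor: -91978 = -1*2^1*45989^1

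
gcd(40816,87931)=1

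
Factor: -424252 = -1 * 2^2 * 17^2 * 367^1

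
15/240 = 1/16 = 0.0625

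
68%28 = 12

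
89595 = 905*99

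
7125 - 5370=1755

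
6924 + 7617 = 14541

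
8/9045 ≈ 0.000884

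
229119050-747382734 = -518263684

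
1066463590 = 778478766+287984824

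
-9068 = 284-9352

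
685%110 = 25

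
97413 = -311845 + 409258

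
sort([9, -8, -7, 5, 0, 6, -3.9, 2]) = [-8, -7, -3.9, 0, 2, 5, 6, 9]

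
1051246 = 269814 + 781432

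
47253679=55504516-8250837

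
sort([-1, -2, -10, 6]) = [-10, -2, -1, 6]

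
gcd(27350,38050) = 50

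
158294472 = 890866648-732572176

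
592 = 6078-5486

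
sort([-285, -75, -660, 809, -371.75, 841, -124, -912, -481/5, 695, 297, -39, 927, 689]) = [-912, -660, -371.75, -285, -124, -481/5, -75, -39, 297, 689, 695, 809, 841, 927]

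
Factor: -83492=-1*2^2*20873^1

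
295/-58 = -5 - 5/58 ≈ -5.09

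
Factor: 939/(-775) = -1*3^1*5^(-2)*31^(-1)*313^1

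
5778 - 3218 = 2560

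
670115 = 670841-726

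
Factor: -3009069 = -1*3^5*7^1*29^1*61^1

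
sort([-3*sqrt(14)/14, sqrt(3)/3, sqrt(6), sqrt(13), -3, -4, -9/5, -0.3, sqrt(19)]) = [-4, -3, -9/5, -3*sqrt(14)/14, -0.3, sqrt(3)/3, sqrt(6), sqrt(13), sqrt(19)]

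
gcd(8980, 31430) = 4490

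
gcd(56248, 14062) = 14062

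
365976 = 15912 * 23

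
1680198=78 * 21541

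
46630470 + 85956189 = 132586659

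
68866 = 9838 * 7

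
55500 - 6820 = 48680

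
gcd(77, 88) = 11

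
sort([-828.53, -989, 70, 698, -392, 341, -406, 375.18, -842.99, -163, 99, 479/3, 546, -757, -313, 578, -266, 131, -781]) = [-989, -842.99, -828.53, -781, -757, -406, -392, -313, -266, -163, 70, 99, 131, 479/3, 341, 375.18, 546, 578, 698]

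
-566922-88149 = -655071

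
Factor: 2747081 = 17^1*283^1*571^1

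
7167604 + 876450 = 8044054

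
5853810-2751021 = 3102789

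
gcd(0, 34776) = 34776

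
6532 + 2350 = 8882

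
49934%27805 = 22129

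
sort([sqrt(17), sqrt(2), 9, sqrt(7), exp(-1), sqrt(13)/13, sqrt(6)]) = [sqrt(13)/13, exp(-1), sqrt(2), sqrt(6), sqrt(7), sqrt(17), 9]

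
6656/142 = 46 + 62/71 ≈ 46.87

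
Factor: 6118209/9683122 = 2^(-1) * 3^2 * 71^(-1) * 97^(-1) * 967^1 = 8703/13774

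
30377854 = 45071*674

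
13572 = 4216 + 9356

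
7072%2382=2308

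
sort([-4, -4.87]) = [-4.87, -4]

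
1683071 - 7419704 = -5736633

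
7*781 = 5467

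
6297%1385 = 757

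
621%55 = 16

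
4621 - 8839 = -4218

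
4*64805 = 259220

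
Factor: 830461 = 23^1 * 36107^1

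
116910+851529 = 968439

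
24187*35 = 846545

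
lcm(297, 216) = 2376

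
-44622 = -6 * 7437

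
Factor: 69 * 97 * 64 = 2^6 * 3^1 * 23^1 * 97^1 = 428352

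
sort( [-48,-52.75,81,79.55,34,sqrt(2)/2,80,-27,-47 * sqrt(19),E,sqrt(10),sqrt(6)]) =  [-47 * sqrt(19),-52.75,-48,-27,sqrt(2)/2,sqrt(6),E,sqrt(10),34,79.55,80,81]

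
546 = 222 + 324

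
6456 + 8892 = 15348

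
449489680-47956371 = 401533309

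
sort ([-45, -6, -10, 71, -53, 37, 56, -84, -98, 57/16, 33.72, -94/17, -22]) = [-98, -84, -53, -45, -22, -10, -6, -94/17, 57/16, 33.72, 37, 56, 71]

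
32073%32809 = 32073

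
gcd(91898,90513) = 1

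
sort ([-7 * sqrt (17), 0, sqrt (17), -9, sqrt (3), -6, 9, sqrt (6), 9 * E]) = [-7 * sqrt (17), -9, -6, 0, sqrt (3), sqrt (6), sqrt (17), 9, 9 * E]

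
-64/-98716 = 16/24679 ≈ 0.000648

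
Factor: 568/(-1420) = -1*2^1*5^(-1) = -2/5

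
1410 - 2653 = -1243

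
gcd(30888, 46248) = 24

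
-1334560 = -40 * 33364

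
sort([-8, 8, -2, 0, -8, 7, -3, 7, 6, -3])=[-8, -8, -3, -3, -2, 0, 6, 7, 7, 8]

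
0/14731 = 0 = 0.00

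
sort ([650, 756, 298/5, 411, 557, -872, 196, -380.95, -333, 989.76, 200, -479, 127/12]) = [-872, -479, -380.95, -333, 127/12, 298/5, 196, 200, 411, 557, 650, 756, 989.76]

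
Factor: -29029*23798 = -1*2^1*7^1*11^1*13^1*29^1*73^1*163^1 = -690832142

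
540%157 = 69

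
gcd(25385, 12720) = 5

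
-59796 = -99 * 604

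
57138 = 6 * 9523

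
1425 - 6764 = -5339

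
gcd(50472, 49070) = 1402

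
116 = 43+73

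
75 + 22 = 97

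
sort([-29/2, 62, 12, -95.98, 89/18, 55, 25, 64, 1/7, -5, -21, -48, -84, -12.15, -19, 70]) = [-95.98, -84, -48, -21, -19, -29/2, -12.15, -5, 1/7, 89/18, 12, 25, 55, 62, 64, 70]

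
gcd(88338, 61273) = 1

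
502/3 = 167+1/3 ≈ 167.33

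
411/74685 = 137/24895 ≈ 0.00550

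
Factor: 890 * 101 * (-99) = -1 * 2^1 * 3^2 * 5^1 * 11^1 * 89^1 * 101^1 = -8899110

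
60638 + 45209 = 105847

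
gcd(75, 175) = 25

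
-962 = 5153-6115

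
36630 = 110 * 333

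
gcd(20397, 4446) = 39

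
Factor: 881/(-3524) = -1*2^(-2) = -1/4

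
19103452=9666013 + 9437439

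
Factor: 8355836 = 2^2 * 503^1 * 4153^1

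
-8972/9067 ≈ -0.990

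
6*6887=41322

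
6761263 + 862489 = 7623752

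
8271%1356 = 135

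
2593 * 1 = 2593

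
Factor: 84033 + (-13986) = 3^2 * 43^1 * 181^1 = 70047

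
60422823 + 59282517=119705340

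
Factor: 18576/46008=2^1*3^(-1)*43^1*71^(-1)=86/213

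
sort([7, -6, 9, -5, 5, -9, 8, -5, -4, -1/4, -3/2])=[-9, -6, -5, -5, -4, -3/2, -1/4, 5, 7, 8, 9]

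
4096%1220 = 436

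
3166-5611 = -2445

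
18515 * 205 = 3795575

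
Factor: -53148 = -1 * 2^2 * 3^1 * 43^1 * 103^1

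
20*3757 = 75140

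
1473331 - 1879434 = -406103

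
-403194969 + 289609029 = -113585940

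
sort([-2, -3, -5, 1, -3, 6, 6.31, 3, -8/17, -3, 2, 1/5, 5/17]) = [-5, -3, -3, -3, -2, -8/17, 1/5, 5/17, 1, 2, 3, 6, 6.31]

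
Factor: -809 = -1*809^1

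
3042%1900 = 1142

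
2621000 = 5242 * 500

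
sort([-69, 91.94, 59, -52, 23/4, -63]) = [-69, -63, -52, 23/4, 59, 91.94]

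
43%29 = 14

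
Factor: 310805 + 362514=17^1 * 39607^1=673319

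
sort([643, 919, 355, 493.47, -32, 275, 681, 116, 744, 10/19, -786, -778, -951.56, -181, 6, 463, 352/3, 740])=[-951.56, -786, -778, -181, -32, 10/19, 6, 116, 352/3, 275, 355, 463, 493.47, 643, 681, 740, 744, 919]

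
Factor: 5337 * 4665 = 3^3 * 5^1 * 311^1 * 593^1 = 24897105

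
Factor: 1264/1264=1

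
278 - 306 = -28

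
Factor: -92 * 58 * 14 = -1 * 2^4 * 7^1 * 23^1 * 29^1 = -74704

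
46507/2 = 23253 + 1/2 = 23253.50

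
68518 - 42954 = 25564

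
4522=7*646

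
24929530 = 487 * 51190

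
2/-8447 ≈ -0.000237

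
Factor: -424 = -1*2^3*53^1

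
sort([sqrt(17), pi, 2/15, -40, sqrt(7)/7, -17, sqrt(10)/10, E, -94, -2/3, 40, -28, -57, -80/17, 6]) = [-94, -57, -40, -28, -17, -80/17, -2/3, 2/15, sqrt(10)/10, sqrt(7)/7, E, pi, sqrt(17), 6, 40]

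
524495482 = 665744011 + -141248529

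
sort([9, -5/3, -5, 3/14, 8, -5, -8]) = [-8, -5, -5, -5/3, 3/14, 8, 9]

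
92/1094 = 46/547 ≈ 0.0841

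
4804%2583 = 2221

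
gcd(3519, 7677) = 9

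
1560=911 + 649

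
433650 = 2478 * 175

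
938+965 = 1903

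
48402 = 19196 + 29206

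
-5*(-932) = 4660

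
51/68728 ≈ 0.000742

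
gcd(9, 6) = 3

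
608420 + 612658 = 1221078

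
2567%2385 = 182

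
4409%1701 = 1007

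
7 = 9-2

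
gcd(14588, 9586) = 2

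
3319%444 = 211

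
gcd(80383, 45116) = 1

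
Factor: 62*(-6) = -1*2^2*3^1*31^1 = -372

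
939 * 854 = 801906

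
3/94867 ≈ 0.0000316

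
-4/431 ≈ -0.00928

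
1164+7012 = 8176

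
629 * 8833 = 5555957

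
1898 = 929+969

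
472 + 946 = 1418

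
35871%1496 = 1463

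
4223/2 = 2111 + 1/2 = 2111.50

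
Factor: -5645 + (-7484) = -1*19^1*691^1 = -13129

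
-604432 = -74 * 8168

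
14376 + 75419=89795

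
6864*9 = 61776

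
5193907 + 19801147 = 24995054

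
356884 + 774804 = 1131688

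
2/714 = 1/357 ≈ 0.00280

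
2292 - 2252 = 40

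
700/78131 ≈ 0.00896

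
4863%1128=351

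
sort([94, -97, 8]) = [-97, 8, 94]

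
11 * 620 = 6820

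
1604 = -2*(-802)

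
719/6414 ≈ 0.112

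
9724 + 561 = 10285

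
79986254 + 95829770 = 175816024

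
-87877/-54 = 1627 + 19/54≈1627.35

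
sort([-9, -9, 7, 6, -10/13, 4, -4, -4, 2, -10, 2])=[-10, -9, -9, -4, -4, -10/13, 2, 2, 4, 6, 7]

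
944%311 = 11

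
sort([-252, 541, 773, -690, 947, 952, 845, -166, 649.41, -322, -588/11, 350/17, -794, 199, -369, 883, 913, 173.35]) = [-794, -690, -369, -322, -252, -166, -588/11, 350/17, 173.35, 199, 541, 649.41, 773, 845, 883, 913, 947, 952]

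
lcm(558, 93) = 558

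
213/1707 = 71/569 ≈ 0.125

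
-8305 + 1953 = -6352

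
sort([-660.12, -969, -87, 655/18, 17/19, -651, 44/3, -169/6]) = [-969, -660.12, -651, -87, -169/6, 17/19, 44/3, 655/18]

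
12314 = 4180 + 8134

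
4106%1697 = 712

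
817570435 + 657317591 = 1474888026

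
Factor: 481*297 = 3^3*11^1*13^1*37^1 = 142857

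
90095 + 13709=103804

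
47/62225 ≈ 0.000755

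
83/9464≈0.00877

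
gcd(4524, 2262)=2262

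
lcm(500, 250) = 500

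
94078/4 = 47039/2 = 23519.50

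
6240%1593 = 1461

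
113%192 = 113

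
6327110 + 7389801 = 13716911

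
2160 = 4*540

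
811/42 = 19 + 13/42 ≈ 19.31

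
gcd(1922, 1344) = 2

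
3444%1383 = 678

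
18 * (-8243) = -148374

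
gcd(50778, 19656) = 1638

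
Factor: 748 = 2^2*11^1*17^1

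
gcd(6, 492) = 6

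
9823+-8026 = 1797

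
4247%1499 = 1249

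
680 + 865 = 1545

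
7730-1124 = 6606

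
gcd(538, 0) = 538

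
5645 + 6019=11664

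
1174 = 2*587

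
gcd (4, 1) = 1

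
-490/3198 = -245/1599 ≈ -0.153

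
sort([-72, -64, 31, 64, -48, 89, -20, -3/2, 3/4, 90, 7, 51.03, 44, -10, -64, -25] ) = [-72, -64, -64, -48, -25, -20, -10, -3/2, 3/4, 7, 31, 44, 51.03, 64, 89, 90] 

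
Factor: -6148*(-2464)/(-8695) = -1*2^7*5^(-1)*7^1*11^1*29^1*37^(-1)*47^(-1)*53^1 = -15148672/8695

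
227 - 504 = -277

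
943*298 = 281014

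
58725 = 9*6525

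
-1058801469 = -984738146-74063323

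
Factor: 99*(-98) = -1*2^1*3^2*7^2*11^1 = -9702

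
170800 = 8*21350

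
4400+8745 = 13145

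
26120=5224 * 5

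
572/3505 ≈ 0.163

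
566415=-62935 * (-9)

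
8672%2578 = 938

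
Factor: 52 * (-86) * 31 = -1 * 2^3 * 13^1 * 31^1 * 43^1 = -138632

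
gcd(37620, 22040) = 380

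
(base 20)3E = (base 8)112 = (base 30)2E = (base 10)74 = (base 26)2M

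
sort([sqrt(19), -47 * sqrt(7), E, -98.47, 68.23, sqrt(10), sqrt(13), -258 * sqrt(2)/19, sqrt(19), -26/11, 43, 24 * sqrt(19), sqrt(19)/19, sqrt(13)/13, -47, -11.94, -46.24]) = [-47 * sqrt(7), -98.47, -47, -46.24, -258 * sqrt(2)/19, -11.94, -26/11, sqrt(19)/19, sqrt(13)/13, E, sqrt(10), sqrt(13), sqrt(19), sqrt(19), 43, 68.23, 24 * sqrt(19)]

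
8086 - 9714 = -1628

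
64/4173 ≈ 0.0153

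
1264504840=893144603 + 371360237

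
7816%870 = 856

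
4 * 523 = 2092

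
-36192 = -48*754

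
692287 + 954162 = 1646449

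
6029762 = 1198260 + 4831502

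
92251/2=46125+1/2=46125.50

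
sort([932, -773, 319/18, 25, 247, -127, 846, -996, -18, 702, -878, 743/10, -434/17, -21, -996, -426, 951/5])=[-996, -996, -878, -773, -426, -127, -434/17, -21, -18, 319/18, 25, 743/10, 951/5, 247, 702, 846, 932]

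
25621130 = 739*34670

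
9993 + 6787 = 16780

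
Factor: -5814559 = -1*5814559^1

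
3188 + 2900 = 6088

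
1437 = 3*479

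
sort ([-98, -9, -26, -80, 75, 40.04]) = [-98, -80, -26, -9, 40.04, 75]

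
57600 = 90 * 640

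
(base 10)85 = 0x55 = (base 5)320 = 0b1010101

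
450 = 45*10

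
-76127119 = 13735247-89862366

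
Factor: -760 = -1*2^3*5^1*19^1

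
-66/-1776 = 11/296 ≈ 0.0372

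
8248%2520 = 688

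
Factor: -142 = -1*2^1*71^1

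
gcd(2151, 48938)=1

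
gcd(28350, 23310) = 630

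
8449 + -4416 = 4033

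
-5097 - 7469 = -12566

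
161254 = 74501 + 86753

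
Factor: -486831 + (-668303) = -1*2^1*41^1*14087^1 = -1155134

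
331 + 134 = 465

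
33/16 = 2 + 1/16 ≈ 2.06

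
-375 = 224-599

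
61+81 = 142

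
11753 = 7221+4532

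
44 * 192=8448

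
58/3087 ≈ 0.0188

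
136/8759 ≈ 0.0155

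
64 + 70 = 134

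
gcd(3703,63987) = 7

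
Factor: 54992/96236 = 2^2*7^(-1) = 4/7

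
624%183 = 75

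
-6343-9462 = -15805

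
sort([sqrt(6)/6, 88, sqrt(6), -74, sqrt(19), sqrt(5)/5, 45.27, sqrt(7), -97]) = [-97, -74, sqrt(6)/6, sqrt(5)/5, sqrt(6), sqrt(7), sqrt(19), 45.27, 88]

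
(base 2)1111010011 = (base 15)454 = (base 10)979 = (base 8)1723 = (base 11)810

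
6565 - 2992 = 3573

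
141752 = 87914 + 53838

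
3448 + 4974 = 8422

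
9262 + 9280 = 18542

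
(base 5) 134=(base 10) 44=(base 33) 1b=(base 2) 101100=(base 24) 1k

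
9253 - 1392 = 7861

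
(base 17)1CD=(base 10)506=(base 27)IK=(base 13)2CC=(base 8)772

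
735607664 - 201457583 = 534150081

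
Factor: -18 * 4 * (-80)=2^7 * 3^2 * 5^1=5760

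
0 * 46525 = 0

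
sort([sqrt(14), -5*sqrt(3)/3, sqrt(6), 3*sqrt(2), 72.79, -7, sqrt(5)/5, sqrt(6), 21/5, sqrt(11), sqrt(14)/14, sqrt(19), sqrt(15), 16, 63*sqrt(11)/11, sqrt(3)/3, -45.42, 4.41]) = [-45.42, -7, -5*sqrt(3)/3, sqrt(14)/14, sqrt(5)/5, sqrt(3)/3, sqrt(6), sqrt(6), sqrt(11), sqrt(14), sqrt(15), 21/5, 3*sqrt(2), sqrt(19), 4.41, 16, 63*sqrt(11)/11, 72.79]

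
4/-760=-1/190 ≈ -0.00526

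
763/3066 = 109/438 ≈ 0.249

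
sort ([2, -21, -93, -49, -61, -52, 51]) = [-93, -61, -52, -49, -21, 2, 51]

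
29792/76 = 392 = 392.00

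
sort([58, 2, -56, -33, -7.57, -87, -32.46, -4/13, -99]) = [-99, -87, -56, -33, -32.46, -7.57, -4/13, 2, 58]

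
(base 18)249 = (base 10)729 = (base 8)1331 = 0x2d9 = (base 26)121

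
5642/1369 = 4 + 166/1369≈4.12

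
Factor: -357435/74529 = -1*5^1*7^(-2)*47^1 = -235/49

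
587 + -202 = 385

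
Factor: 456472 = 2^3 * 57059^1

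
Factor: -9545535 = -1*3^2*5^1*212123^1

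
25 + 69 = 94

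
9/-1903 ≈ -0.00473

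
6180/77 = 80+20/77 ≈ 80.26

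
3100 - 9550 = -6450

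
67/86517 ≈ 0.000774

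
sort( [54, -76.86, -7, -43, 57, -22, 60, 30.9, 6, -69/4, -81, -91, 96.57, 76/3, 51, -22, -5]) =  [-91, -81, -76.86, -43, -22, -22, -69/4, -7, -5, 6, 76/3, 30.9, 51, 54, 57, 60, 96.57]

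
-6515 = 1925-8440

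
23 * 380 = 8740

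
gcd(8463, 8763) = 3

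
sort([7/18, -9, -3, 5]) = [-9, -3, 7/18, 5]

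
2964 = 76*39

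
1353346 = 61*22186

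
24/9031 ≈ 0.00266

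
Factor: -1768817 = -1*61^1*107^1*271^1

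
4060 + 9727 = 13787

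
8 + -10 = -2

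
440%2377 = 440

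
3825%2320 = 1505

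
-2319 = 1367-3686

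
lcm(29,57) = 1653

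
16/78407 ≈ 0.000204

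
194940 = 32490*6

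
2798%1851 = 947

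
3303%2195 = 1108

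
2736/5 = 547 + 1/5 = 547.20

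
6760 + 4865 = 11625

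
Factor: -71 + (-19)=-1*2^1*3^2*5^1=-90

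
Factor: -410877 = -1*3^2*71^1*643^1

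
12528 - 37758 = -25230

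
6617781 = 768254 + 5849527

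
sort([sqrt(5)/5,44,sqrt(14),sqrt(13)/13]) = [sqrt(13)/13,sqrt(5)/5,sqrt(14),44]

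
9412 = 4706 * 2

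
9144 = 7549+1595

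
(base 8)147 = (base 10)103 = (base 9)124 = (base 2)1100111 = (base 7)205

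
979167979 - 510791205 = 468376774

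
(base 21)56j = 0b100100101110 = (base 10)2350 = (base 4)210232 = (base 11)1847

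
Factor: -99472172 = -1 * 2^2 * 24868043^1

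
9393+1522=10915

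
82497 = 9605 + 72892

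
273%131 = 11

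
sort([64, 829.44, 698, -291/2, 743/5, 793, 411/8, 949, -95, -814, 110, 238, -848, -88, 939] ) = [-848, -814, -291/2, -95, -88, 411/8, 64, 110, 743/5, 238, 698, 793, 829.44, 939, 949] 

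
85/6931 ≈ 0.0123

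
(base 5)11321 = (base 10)836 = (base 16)344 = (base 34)ok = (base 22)1g0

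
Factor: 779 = 19^1*41^1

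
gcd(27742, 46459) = 1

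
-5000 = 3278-8278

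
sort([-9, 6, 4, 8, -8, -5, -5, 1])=[-9, -8, -5, -5, 1, 4, 6, 8]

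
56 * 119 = 6664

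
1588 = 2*794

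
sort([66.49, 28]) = [28, 66.49]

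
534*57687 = 30804858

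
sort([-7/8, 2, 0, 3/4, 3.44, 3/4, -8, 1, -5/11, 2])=[-8, -7/8, -5/11, 0, 3/4, 3/4, 1, 2, 2, 3.44]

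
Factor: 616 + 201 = 19^1*43^1 = 817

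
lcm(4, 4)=4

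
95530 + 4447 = 99977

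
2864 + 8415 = 11279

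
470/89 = 5 + 25/89 ≈ 5.28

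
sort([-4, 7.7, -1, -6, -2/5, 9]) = [-6, -4, -1, -2/5, 7.7, 9]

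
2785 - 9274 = -6489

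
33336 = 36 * 926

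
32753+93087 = 125840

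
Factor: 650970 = 2^1 * 3^3 * 5^1 * 2411^1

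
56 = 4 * 14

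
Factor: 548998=2^1 * 17^1 * 67^1 * 241^1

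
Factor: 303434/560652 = 2^ (-1) * 3^ (-1) * 19^ (-1) * 2459^ (-1) * 151717^1 = 151717/280326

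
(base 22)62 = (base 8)206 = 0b10000110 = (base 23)5j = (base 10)134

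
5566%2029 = 1508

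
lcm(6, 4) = 12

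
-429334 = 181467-610801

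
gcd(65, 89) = 1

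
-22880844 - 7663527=-30544371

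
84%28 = 0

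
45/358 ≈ 0.126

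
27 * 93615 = 2527605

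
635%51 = 23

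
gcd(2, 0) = 2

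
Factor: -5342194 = -1*2^1*11^1*13^1*18679^1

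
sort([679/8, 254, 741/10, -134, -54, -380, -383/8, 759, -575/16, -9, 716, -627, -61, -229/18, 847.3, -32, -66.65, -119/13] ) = [-627, -380, -134, -66.65, -61, -54, -383/8, -575/16, -32, -229/18, -119/13, -9, 741/10, 679/8, 254, 716, 759, 847.3] 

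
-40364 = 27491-67855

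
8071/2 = 4035 + 1/2 = 4035.50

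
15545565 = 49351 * 315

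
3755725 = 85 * 44185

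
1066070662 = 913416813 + 152653849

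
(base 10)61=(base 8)75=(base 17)3a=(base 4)331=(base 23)2f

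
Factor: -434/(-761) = 2^1*7^1*31^1*761^(-1) 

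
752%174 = 56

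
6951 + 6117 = 13068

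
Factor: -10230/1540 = -1*2^(-1)*3^1*7^(-1)*31^1 = -93/14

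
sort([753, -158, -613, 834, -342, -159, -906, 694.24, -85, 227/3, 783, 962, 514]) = [-906, -613, -342, -159, -158, -85, 227/3, 514, 694.24, 753, 783, 834, 962]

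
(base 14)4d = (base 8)105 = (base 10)69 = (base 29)2b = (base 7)126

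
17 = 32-15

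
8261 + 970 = 9231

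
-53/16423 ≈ -0.00323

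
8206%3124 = 1958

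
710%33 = 17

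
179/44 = 4 + 3/44 ≈ 4.07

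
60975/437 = 139 + 232/437 ≈ 139.53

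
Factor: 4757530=2^1 * 5^1 * 475753^1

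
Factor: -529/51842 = -1*2^(-1)*7^(-2) = -1/98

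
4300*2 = 8600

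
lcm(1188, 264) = 2376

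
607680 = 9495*64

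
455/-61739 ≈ -0.00737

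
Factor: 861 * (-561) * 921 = -1 * 3^3 * 7^1 * 11^1 * 17^1 * 41^1 * 307^1 = -444862341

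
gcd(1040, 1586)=26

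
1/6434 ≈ 0.000155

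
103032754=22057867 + 80974887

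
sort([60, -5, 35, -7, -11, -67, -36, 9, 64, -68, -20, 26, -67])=[-68, -67, -67, -36, -20, -11, -7, -5, 9, 26, 35, 60, 64]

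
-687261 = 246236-933497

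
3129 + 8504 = 11633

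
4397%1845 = 707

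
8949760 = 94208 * 95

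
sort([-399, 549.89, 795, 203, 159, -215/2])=[-399, -215/2, 159, 203, 549.89, 795]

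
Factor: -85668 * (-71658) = 2^3 * 3^4 * 11^2 * 59^1 * 1327^1 = 6138797544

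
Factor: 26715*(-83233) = -1*3^1*5^1*13^1*137^1*83233^1 = -2223569595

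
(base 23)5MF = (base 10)3166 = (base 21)73G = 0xC5E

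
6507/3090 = 2 + 109/1030 ≈ 2.11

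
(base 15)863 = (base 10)1893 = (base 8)3545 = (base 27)2g3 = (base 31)1u2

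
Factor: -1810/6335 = -1*2^1*7^(-1) = -2/7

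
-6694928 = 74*(-90472)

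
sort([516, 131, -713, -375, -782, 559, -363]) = [-782, -713, -375, -363, 131, 516, 559]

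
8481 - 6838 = 1643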